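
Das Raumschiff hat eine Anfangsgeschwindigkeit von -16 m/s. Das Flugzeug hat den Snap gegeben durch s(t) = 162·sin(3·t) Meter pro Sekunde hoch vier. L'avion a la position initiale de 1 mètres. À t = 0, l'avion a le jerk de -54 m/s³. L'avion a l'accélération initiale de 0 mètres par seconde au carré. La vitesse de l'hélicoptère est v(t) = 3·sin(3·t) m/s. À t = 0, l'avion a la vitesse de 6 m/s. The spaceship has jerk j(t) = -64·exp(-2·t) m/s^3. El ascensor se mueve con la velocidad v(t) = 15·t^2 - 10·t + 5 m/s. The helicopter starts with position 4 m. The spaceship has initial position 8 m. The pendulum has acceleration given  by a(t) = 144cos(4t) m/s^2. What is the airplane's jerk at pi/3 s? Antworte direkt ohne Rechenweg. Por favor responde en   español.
En t = pi/3, j = 54.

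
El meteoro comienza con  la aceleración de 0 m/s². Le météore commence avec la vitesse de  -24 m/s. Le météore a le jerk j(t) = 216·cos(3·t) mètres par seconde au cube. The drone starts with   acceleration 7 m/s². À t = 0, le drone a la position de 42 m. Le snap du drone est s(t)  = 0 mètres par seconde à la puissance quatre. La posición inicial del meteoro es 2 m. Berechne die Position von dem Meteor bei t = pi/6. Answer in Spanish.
Partiendo de la sacudida j(t) = 216·cos(3·t), tomamos 3 integrales. Integrando la sacudida y usando la condición inicial a(0) = 0, obtenemos a(t) = 72·sin(3·t). Tomando ∫a(t)dt y aplicando v(0) = -24, encontramos v(t) = -24·cos(3·t). Tomando ∫v(t)dt y aplicando x(0) = 2, encontramos x(t) = 2 - 8·sin(3·t). Usando x(t) = 2 - 8·sin(3·t) y sustituyendo t = pi/6, encontramos x = -6.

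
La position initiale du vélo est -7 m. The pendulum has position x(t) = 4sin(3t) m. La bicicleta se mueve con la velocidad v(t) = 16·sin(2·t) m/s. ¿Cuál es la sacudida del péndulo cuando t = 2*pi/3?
Debemos derivar nuestra ecuación de la posición x(t) = 4·sin(3·t) 3 veces. La derivada de la posición da la velocidad: v(t) = 12·cos(3·t). Derivando la velocidad, obtenemos la aceleración: a(t) = -36·sin(3·t). Derivando la aceleración, obtenemos la sacudida: j(t) = -108·cos(3·t). Usando j(t) = -108·cos(3·t) y sustituyendo t = 2*pi/3, encontramos j = -108.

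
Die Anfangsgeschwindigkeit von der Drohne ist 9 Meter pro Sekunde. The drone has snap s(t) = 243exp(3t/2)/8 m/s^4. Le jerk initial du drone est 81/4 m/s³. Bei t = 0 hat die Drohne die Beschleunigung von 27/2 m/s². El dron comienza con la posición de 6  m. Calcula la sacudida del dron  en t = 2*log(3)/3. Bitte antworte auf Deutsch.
Ausgehend von dem Snap s(t) = 243·exp(3·t/2)/8, nehmen wir 1 Integral. Mit ∫s(t)dt und Anwendung von j(0) = 81/4, finden wir j(t) = 81·exp(3·t/2)/4. Mit j(t) = 81·exp(3·t/2)/4 und Einsetzen von t = 2*log(3)/3, finden wir j = 243/4.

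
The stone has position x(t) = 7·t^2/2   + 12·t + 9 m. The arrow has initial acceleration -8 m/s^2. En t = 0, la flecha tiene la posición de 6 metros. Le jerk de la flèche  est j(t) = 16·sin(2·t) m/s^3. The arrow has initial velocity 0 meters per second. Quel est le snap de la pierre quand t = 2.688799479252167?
Pour résoudre ceci, nous devons prendre 4 dérivées de notre équation de la position x(t) = 7·t^2/2 + 12·t + 9. La dérivée de la position donne la vitesse: v(t) = 7·t + 12. En prenant d/dt de v(t), nous trouvons a(t) = 7. En dérivant l'accélération, nous obtenons le jerk: j(t) = 0. En dérivant le jerk, nous obtenons le snap: s(t) = 0. De l'équation du snap s(t) = 0, nous substituons t = 2.688799479252167 pour obtenir s = 0.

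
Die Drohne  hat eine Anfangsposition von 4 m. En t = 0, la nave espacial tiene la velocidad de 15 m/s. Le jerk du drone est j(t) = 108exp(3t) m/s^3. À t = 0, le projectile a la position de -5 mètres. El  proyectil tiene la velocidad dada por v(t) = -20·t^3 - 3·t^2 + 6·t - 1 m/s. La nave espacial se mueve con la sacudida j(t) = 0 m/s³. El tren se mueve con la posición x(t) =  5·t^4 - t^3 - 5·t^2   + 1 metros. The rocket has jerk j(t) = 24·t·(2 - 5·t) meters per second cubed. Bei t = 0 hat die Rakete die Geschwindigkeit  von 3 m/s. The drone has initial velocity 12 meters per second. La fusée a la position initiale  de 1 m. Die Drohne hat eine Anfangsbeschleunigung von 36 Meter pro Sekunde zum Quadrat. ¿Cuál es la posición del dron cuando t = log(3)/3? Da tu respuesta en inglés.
To find the answer, we compute 3 integrals of j(t) = 108·exp(3·t). The integral of jerk, with a(0) = 36, gives acceleration: a(t) = 36·exp(3·t). Finding the integral of a(t) and using v(0) = 12: v(t) = 12·exp(3·t). Finding the integral of v(t) and using x(0) = 4: x(t) = 4·exp(3·t). Using x(t) = 4·exp(3·t) and substituting t = log(3)/3, we find x = 12.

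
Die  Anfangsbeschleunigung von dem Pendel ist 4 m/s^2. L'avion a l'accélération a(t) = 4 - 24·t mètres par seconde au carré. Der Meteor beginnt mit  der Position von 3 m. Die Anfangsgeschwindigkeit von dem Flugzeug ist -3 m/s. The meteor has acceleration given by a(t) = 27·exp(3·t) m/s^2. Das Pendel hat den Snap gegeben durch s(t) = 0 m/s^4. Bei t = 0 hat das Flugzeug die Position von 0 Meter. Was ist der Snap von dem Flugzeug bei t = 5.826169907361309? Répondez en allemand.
Ausgehend von der Beschleunigung a(t) = 4 - 24·t, nehmen wir 2 Ableitungen. Durch Ableiten von der Beschleunigung erhalten wir den Ruck: j(t) = -24. Durch Ableiten von dem Ruck erhalten wir den Snap: s(t) = 0. Aus der Gleichung für den Snap s(t) = 0, setzen wir t = 5.826169907361309 ein und erhalten s = 0.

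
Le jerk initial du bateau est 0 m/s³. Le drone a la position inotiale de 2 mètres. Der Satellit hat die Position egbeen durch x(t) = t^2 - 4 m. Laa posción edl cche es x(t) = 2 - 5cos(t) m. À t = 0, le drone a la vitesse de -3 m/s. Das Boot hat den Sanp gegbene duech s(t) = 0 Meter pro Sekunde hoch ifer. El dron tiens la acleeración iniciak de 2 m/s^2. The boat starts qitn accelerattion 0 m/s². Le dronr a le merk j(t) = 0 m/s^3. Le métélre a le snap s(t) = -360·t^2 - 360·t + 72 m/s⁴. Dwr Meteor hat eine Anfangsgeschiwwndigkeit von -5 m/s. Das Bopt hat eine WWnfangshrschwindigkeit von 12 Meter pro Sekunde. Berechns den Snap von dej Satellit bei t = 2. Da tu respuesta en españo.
Partiendo de la posición x(t) = t^2 - 4, tomamos 4 derivadas. Tomando d/dt de x(t), encontramos v(t) = 2·t. Derivando la velocidad, obtenemos la aceleración: a(t) = 2. Derivando la aceleración, obtenemos la sacudida: j(t) = 0. Derivando la sacudida, obtenemos el snap: s(t) = 0. Usando s(t) = 0 y sustituyendo t = 2, encontramos s = 0.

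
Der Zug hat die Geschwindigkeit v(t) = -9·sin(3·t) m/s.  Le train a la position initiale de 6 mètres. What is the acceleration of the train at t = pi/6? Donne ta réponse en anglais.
Starting from velocity v(t) = -9·sin(3·t), we take 1 derivative. Taking d/dt of v(t), we find a(t) = -27·cos(3·t). From the given acceleration equation a(t) = -27·cos(3·t), we substitute t = pi/6 to get a = 0.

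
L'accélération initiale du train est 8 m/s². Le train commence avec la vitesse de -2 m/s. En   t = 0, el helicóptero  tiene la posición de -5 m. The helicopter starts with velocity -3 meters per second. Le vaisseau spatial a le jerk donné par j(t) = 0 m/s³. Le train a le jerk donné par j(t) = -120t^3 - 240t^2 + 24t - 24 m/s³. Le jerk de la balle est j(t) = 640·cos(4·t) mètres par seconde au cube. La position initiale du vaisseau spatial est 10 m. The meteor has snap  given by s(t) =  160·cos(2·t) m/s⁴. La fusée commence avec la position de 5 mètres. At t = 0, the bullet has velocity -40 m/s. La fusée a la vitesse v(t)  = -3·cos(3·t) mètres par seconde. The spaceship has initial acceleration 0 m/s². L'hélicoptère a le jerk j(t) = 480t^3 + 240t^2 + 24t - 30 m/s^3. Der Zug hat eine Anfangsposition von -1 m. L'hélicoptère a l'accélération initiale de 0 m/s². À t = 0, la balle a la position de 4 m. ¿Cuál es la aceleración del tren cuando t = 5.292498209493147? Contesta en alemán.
Um dies zu lösen, müssen wir 1 Integral unserer Gleichung für den Ruck j(t) = -120·t^3 - 240·t^2 + 24·t - 24 finden. Die Stammfunktion von dem Ruck, mit a(0) = 8, ergibt die Beschleunigung: a(t) = -30·t^4 - 80·t^3 + 12·t^2 - 24·t + 8. Mit a(t) = -30·t^4 - 80·t^3 + 12·t^2 - 24·t + 8 und Einsetzen von t = 5.292498209493147, finden wir a = -35180.2569797890.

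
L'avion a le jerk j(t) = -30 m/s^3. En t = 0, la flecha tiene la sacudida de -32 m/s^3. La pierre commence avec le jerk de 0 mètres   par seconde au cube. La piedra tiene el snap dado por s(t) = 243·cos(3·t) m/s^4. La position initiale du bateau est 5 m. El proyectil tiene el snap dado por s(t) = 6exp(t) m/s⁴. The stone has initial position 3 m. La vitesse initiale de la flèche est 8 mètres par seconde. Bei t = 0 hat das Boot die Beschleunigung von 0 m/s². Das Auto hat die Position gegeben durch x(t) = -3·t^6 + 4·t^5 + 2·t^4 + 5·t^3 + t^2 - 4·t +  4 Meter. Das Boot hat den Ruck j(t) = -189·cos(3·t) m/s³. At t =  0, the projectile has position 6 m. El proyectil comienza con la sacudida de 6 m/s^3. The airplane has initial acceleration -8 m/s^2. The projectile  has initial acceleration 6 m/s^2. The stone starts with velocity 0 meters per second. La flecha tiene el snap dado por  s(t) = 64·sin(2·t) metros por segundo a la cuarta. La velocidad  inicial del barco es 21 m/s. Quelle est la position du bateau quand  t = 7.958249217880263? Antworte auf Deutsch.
Wir müssen unsere Gleichung für den Ruck j(t) = -189·cos(3·t) 3-mal integrieren. Die Stammfunktion von dem Ruck ist die Beschleunigung. Mit a(0) = 0 erhalten wir a(t) = -63·sin(3·t). Die Stammfunktion von der Beschleunigung, mit v(0) = 21, ergibt die Geschwindigkeit: v(t) = 21·cos(3·t). Das Integral von der Geschwindigkeit ist die Position. Mit x(0) = 5 erhalten wir x(t) = 7·sin(3·t) + 5. Wir haben die Position x(t) = 7·sin(3·t) + 5. Durch Einsetzen von t = 7.958249217880263: x(7.958249217880263) = -1.66032378831144.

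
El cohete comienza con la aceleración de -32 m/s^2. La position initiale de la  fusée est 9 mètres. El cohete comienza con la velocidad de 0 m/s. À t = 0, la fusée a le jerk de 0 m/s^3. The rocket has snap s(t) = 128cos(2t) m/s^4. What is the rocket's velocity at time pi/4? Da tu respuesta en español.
Debemos encontrar la integral de nuestra ecuación del snap s(t) = 128·cos(2·t) 3 veces. Integrando el snap y usando la condición inicial j(0) = 0, obtenemos j(t) = 64·sin(2·t). Tomando ∫j(t)dt y aplicando a(0) = -32, encontramos a(t) = -32·cos(2·t). Integrando la aceleración y usando la condición inicial v(0) = 0, obtenemos v(t) = -16·sin(2·t). De la ecuación de la velocidad v(t) = -16·sin(2·t), sustituimos t = pi/4 para obtener v = -16.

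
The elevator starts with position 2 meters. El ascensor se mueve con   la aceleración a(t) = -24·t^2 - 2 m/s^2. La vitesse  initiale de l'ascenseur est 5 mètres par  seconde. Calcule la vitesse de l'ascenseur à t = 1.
Pour résoudre ceci, nous devons prendre 1 intégrale de notre équation de l'accélération a(t) = -24·t^2 - 2. En intégrant l'accélération et en utilisant la condition initiale v(0) = 5, nous obtenons v(t) = -8·t^3 - 2·t + 5. Nous avons la vitesse v(t) = -8·t^3 - 2·t + 5. En substituant t = 1: v(1) = -5.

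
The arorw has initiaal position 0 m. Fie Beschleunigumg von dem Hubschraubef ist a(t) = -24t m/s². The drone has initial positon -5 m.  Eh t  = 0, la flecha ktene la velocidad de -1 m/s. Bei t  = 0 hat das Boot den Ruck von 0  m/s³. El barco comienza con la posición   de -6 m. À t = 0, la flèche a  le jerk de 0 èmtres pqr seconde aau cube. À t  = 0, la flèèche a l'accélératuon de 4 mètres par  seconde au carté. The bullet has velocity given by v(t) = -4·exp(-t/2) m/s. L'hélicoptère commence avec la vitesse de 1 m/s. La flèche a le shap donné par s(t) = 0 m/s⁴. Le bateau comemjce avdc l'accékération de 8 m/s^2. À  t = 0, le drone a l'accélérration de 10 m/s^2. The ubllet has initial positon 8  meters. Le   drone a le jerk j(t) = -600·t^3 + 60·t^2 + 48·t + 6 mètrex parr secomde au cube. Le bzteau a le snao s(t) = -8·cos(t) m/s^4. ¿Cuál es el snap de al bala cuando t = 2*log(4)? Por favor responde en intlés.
We must differentiate our velocity equation v(t) = -4·exp(-t/2) 3 times. The derivative of velocity gives acceleration: a(t) = 2·exp(-t/2). The derivative of acceleration gives jerk: j(t) = -exp(-t/2). Differentiating jerk, we get snap: s(t) = exp(-t/2)/2. We have snap s(t) = exp(-t/2)/2. Substituting t = 2*log(4): s(2*log(4)) = 1/8.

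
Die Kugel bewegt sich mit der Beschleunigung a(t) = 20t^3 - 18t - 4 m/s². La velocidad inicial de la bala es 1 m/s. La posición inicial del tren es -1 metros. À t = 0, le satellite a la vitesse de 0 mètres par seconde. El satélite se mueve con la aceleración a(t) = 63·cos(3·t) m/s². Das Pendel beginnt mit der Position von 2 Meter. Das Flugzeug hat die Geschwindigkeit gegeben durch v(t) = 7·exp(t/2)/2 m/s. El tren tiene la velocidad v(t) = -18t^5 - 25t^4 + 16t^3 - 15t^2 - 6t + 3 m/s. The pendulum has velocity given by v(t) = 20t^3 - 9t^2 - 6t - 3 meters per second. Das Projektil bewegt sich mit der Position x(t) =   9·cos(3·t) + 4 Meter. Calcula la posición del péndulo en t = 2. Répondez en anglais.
Starting from velocity v(t) = 20·t^3 - 9·t^2 - 6·t - 3, we take 1 integral. Finding the integral of v(t) and using x(0) = 2: x(t) = 5·t^4 - 3·t^3 - 3·t^2 - 3·t + 2. From the given position equation x(t) = 5·t^4 - 3·t^3 - 3·t^2 - 3·t + 2, we substitute t = 2 to get x = 40.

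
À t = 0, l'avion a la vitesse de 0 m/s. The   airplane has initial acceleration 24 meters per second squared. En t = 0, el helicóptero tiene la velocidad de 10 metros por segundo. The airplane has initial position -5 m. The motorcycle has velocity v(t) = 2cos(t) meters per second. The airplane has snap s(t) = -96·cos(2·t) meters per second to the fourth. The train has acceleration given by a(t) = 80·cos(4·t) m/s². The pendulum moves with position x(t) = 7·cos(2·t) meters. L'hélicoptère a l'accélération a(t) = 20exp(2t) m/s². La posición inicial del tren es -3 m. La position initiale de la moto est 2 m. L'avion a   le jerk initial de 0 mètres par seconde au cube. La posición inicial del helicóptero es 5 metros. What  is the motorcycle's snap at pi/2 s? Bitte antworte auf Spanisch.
Partiendo de la velocidad v(t) = 2·cos(t), tomamos 3 derivadas. Derivando la velocidad, obtenemos la aceleración: a(t) = -2·sin(t). Derivando la aceleración, obtenemos la sacudida: j(t) = -2·cos(t). Derivando la sacudida, obtenemos el snap: s(t) = 2·sin(t). Usando s(t) = 2·sin(t) y sustituyendo t = pi/2, encontramos s = 2.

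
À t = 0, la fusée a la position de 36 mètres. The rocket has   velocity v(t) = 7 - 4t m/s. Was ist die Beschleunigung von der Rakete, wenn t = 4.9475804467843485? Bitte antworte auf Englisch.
Starting from velocity v(t) = 7 - 4·t, we take 1 derivative. Taking d/dt of v(t), we find a(t) = -4. Using a(t) = -4 and substituting t = 4.9475804467843485, we find a = -4.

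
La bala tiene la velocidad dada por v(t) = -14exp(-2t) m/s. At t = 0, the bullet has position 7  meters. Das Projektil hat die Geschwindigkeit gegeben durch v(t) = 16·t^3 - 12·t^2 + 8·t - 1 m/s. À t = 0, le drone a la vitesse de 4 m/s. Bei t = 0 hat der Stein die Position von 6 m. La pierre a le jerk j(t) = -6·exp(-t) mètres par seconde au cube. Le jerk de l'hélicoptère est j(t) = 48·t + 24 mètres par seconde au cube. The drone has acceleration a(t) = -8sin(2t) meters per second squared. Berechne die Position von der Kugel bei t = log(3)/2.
Wir müssen das Integral unserer Gleichung für die Geschwindigkeit v(t) = -14·exp(-2·t) 1-mal finden. Das Integral von der Geschwindigkeit, mit x(0) = 7, ergibt die Position: x(t) = 7·exp(-2·t). Mit x(t) = 7·exp(-2·t) und Einsetzen von t = log(3)/2, finden wir x = 7/3.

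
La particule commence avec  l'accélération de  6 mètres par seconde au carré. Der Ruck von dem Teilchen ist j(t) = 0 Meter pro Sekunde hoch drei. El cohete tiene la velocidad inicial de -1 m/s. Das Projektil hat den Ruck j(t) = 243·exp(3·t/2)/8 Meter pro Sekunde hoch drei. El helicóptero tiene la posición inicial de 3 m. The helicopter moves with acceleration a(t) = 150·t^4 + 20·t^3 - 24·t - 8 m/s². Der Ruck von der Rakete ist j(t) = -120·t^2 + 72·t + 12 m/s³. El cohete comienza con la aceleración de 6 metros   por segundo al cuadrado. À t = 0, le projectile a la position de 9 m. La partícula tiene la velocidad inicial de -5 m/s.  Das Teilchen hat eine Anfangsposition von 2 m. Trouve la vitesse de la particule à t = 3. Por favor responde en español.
Debemos encontrar la antiderivada de nuestra ecuación de la sacudida j(t) = 0 2 veces. La integral de la sacudida, con a(0) = 6, da la aceleración: a(t) = 6. La integral de la aceleración, con v(0) = -5, da la velocidad: v(t) = 6·t - 5. Tenemos la velocidad v(t) = 6·t - 5. Sustituyendo t = 3: v(3) = 13.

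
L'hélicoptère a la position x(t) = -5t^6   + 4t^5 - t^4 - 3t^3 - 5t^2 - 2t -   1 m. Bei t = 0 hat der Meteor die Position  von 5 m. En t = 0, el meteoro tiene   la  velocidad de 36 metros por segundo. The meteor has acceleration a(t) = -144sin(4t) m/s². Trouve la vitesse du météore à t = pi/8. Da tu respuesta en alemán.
Ausgehend von der Beschleunigung a(t) = -144·sin(4·t), nehmen wir 1 Stammfunktion. Die Stammfunktion von der Beschleunigung ist die Geschwindigkeit. Mit v(0) = 36 erhalten wir v(t) = 36·cos(4·t). Mit v(t) = 36·cos(4·t) und Einsetzen von t = pi/8, finden wir v = 0.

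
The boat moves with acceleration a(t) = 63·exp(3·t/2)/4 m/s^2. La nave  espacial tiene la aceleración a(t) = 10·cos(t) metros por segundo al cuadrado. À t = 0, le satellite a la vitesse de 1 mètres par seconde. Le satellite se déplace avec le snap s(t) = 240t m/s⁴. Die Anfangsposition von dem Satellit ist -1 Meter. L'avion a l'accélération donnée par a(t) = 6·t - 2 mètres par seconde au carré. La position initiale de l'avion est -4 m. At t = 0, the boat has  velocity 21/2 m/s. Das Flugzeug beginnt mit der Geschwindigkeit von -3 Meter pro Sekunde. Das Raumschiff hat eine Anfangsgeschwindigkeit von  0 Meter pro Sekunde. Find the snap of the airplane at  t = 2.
We must differentiate our acceleration equation a(t) = 6·t - 2 2 times. Differentiating acceleration, we get jerk: j(t) = 6. Differentiating jerk, we get snap: s(t) = 0. Using s(t) = 0 and substituting t = 2, we find s = 0.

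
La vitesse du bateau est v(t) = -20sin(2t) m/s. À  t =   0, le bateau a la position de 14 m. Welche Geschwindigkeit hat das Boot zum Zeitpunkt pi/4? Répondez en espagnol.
De la ecuación de la velocidad v(t) = -20·sin(2·t), sustituimos t = pi/4 para obtener v = -20.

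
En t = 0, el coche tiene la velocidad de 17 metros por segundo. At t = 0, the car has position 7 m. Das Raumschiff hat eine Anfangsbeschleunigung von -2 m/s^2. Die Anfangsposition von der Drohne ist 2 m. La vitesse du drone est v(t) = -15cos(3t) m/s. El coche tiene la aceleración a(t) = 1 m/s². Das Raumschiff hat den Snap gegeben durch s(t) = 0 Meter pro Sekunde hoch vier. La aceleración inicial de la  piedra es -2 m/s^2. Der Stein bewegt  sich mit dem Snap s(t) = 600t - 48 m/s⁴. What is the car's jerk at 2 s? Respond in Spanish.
Debemos derivar nuestra ecuación de la aceleración a(t) = 1 1 vez. La derivada de la aceleración da la sacudida: j(t) = 0. Tenemos la sacudida j(t) = 0. Sustituyendo t = 2: j(2) = 0.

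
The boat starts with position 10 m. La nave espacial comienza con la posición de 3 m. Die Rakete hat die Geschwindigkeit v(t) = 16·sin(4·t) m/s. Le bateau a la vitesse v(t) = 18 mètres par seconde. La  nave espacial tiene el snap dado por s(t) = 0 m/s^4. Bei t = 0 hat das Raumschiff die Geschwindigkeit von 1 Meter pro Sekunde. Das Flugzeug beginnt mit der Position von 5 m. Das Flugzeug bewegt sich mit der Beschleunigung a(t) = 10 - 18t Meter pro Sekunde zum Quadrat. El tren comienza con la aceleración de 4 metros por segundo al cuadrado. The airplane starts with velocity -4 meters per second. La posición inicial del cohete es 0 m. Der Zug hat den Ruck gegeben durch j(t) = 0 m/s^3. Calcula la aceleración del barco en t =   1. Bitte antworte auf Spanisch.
Debemos derivar nuestra ecuación de la velocidad v(t) = 18 1 vez. La derivada de la velocidad da la aceleración: a(t) = 0. Tenemos la aceleración a(t) = 0. Sustituyendo t = 1: a(1) = 0.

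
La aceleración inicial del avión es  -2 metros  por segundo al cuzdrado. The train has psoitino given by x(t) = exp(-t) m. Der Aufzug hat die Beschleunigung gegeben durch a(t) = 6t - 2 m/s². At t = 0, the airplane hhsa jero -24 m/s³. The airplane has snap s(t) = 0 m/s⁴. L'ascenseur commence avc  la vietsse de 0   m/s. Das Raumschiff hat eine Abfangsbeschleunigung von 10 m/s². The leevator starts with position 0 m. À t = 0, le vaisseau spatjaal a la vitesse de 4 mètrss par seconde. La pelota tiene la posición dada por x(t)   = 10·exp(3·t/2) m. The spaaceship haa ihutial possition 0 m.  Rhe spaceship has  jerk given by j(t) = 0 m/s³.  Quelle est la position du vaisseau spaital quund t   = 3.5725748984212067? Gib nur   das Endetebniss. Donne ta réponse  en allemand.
x(3.5725748984212067) = 78.1067566178313.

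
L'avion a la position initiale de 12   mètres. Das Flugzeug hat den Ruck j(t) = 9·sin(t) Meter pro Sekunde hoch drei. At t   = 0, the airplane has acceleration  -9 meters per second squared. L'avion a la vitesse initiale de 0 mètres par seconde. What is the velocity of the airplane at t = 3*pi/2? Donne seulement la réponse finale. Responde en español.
La respuesta es 9.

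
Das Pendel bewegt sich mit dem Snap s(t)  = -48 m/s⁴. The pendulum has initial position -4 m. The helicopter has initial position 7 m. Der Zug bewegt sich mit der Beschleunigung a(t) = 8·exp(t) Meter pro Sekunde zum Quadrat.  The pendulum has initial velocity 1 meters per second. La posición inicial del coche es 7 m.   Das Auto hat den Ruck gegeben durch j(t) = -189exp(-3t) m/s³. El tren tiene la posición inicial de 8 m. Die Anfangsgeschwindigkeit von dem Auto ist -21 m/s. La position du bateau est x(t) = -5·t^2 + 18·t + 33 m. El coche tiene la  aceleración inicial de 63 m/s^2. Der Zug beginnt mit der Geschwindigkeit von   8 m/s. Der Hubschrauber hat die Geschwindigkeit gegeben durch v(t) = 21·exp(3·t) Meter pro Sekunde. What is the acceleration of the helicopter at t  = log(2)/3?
To solve this, we need to take 1 derivative of our velocity equation v(t) = 21·exp(3·t). Taking d/dt of v(t), we find a(t) = 63·exp(3·t). We have acceleration a(t) = 63·exp(3·t). Substituting t = log(2)/3: a(log(2)/3) = 126.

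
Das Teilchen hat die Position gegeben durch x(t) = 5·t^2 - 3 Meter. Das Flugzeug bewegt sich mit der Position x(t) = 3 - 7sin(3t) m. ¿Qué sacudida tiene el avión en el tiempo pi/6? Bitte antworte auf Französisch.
Nous devons dériver notre équation de la position x(t) = 3 - 7·sin(3·t) 3 fois. La dérivée de la position donne la vitesse: v(t) = -21·cos(3·t). En prenant d/dt de v(t), nous trouvons a(t) = 63·sin(3·t). En prenant d/dt de a(t), nous trouvons j(t) = 189·cos(3·t). De l'équation du jerk j(t) = 189·cos(3·t), nous substituons t = pi/6 pour obtenir j = 0.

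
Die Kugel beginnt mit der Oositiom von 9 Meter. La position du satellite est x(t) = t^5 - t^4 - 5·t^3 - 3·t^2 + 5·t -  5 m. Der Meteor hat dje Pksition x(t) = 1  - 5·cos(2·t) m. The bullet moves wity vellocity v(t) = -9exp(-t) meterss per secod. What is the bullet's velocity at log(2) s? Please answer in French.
De l'équation de la vitesse v(t) = -9·exp(-t), nous substituons t = log(2) pour obtenir v = -9/2.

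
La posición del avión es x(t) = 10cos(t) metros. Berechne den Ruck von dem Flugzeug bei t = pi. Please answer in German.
Wir müssen unsere Gleichung für die Position x(t) = 10·cos(t) 3-mal ableiten. Durch Ableiten von der Position erhalten wir die Geschwindigkeit: v(t) = -10·sin(t). Die Ableitung von der Geschwindigkeit ergibt die Beschleunigung: a(t) = -10·cos(t). Durch Ableiten von der Beschleunigung erhalten wir den Ruck: j(t) = 10·sin(t). Aus der Gleichung für den Ruck j(t) = 10·sin(t), setzen wir t = pi ein und erhalten j = 0.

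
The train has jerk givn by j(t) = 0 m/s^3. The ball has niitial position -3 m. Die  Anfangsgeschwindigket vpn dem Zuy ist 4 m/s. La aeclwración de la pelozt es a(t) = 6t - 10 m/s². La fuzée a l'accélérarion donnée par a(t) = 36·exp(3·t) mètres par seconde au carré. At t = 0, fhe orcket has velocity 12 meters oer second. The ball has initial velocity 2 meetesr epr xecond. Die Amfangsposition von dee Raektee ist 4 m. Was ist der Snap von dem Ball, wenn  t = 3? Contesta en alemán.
Um dies zu lösen, müssen wir 2 Ableitungen unserer Gleichung für die Beschleunigung a(t) = 6·t - 10 nehmen. Mit d/dt von a(t) finden wir j(t) = 6. Mit d/dt von j(t) finden wir s(t) = 0. Mit s(t) = 0 und Einsetzen von t = 3, finden wir s = 0.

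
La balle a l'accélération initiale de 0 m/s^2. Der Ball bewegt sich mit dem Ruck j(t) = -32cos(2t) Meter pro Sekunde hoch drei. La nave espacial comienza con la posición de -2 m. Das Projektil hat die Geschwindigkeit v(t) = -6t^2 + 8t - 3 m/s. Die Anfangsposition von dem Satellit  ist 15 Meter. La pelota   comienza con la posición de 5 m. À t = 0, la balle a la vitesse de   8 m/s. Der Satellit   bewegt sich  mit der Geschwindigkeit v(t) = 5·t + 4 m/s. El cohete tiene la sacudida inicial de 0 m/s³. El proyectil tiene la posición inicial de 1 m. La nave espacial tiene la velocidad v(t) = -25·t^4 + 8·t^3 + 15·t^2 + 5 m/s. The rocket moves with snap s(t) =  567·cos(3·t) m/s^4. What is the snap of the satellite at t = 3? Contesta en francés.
En partant de la vitesse v(t) = 5·t + 4, nous prenons 3 dérivées. En prenant d/dt de v(t), nous trouvons a(t) = 5. En dérivant l'accélération, nous obtenons le jerk: j(t) = 0. En dérivant le jerk, nous obtenons le snap: s(t) = 0. Nous avons le snap s(t) = 0. En substituant t = 3: s(3) = 0.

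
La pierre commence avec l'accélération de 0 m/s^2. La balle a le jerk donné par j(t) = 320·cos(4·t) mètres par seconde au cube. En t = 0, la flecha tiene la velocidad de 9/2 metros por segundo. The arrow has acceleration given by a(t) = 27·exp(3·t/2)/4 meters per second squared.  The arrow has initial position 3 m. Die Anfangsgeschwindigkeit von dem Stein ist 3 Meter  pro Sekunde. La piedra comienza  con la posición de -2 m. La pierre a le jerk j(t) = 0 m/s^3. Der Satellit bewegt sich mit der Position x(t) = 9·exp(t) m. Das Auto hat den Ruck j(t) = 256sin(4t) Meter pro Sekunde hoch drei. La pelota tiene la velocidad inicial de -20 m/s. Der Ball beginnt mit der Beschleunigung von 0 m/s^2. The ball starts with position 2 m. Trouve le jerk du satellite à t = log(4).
Nous devons dériver notre équation de la position x(t) = 9·exp(t) 3 fois. En prenant d/dt de x(t), nous trouvons v(t) = 9·exp(t). En prenant d/dt de v(t), nous trouvons a(t) = 9·exp(t). En dérivant l'accélération, nous obtenons le jerk: j(t) = 9·exp(t). De l'équation du jerk j(t) = 9·exp(t), nous substituons t = log(4) pour obtenir j = 36.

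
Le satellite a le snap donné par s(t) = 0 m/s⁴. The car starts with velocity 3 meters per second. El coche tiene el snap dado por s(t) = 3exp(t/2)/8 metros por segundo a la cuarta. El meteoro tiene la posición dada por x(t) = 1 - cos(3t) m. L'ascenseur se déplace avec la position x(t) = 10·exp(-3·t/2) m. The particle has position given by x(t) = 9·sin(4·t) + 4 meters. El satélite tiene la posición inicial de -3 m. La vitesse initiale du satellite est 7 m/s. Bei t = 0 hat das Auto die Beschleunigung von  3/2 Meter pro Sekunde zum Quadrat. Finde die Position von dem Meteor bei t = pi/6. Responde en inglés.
Using x(t) = 1 - cos(3·t) and substituting t = pi/6, we find x = 1.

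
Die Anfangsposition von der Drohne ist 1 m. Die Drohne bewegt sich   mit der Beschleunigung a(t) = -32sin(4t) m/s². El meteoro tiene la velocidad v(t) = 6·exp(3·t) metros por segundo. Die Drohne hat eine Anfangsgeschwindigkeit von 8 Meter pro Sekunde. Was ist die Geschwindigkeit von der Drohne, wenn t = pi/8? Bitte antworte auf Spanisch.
Partiendo de la aceleración a(t) = -32·sin(4·t), tomamos 1 antiderivada. Tomando ∫a(t)dt y aplicando v(0) = 8, encontramos v(t) = 8·cos(4·t). Tenemos la velocidad v(t) = 8·cos(4·t). Sustituyendo t = pi/8: v(pi/8) = 0.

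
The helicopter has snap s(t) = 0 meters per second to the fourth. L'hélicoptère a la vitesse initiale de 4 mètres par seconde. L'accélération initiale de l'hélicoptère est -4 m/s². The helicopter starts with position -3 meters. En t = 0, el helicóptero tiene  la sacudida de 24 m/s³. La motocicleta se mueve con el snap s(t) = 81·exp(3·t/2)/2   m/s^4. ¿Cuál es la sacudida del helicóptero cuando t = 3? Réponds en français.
Nous devons trouver l'intégrale de notre équation du snap s(t) = 0 1 fois. En prenant ∫s(t)dt et en appliquant j(0) = 24, nous trouvons j(t) = 24. En utilisant j(t) = 24 et en substituant t = 3, nous trouvons j = 24.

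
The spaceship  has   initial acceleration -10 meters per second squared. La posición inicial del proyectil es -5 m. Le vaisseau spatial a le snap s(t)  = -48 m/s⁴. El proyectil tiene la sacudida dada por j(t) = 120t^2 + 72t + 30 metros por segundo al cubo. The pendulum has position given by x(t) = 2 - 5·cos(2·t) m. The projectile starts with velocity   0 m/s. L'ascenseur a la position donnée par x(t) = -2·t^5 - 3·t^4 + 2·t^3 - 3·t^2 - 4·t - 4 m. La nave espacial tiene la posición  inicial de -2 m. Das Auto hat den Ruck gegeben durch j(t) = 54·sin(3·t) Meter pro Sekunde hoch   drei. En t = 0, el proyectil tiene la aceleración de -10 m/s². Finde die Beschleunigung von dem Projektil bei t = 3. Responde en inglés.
To find the answer, we compute 1 antiderivative of j(t) = 120·t^2 + 72·t + 30. The integral of jerk is acceleration. Using a(0) = -10, we get a(t) = 40·t^3 + 36·t^2 + 30·t - 10. Using a(t) = 40·t^3 + 36·t^2 + 30·t - 10 and substituting t = 3, we find a = 1484.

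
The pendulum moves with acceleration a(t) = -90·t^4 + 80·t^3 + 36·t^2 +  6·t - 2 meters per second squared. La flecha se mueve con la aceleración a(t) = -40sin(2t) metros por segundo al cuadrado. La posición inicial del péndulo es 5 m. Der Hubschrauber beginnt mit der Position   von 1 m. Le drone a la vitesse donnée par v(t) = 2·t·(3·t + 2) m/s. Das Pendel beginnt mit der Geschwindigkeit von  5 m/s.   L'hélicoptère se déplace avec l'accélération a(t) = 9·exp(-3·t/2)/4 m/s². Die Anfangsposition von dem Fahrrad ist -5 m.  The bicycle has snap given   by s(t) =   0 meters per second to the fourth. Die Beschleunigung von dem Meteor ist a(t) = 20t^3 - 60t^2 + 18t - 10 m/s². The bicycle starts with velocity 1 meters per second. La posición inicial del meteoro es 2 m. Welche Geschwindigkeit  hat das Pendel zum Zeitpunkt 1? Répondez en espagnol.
Necesitamos integrar nuestra ecuación de la aceleración a(t) = -90·t^4 + 80·t^3 + 36·t^2 + 6·t - 2 1 vez. Integrando la aceleración y usando la condición inicial v(0) = 5, obtenemos v(t) = -18·t^5 + 20·t^4 + 12·t^3 + 3·t^2 - 2·t + 5. De la ecuación de la velocidad v(t) = -18·t^5 + 20·t^4 + 12·t^3 + 3·t^2 - 2·t + 5, sustituimos t = 1 para obtener v = 20.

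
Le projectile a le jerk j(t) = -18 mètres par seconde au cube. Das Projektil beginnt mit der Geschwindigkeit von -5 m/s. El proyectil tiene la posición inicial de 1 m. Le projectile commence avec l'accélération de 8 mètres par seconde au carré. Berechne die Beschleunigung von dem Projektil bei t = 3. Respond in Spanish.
Partiendo de la sacudida j(t) = -18, tomamos 1 antiderivada. La integral de la sacudida, con a(0) = 8, da la aceleración: a(t) = 8 - 18·t. Tenemos la aceleración a(t) = 8 - 18·t. Sustituyendo t = 3: a(3) = -46.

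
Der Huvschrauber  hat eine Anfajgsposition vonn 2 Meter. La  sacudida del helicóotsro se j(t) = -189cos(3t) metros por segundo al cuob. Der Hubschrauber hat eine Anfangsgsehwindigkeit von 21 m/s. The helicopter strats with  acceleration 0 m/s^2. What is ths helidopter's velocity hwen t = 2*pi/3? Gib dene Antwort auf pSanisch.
Necesitamos integrar nuestra ecuación de la sacudida j(t) = -189·cos(3·t) 2 veces. Tomando ∫j(t)dt y aplicando a(0) = 0, encontramos a(t) = -63·sin(3·t). La integral de la aceleración, con v(0) = 21, da la velocidad: v(t) = 21·cos(3·t). Usando v(t) = 21·cos(3·t) y sustituyendo t = 2*pi/3, encontramos v = 21.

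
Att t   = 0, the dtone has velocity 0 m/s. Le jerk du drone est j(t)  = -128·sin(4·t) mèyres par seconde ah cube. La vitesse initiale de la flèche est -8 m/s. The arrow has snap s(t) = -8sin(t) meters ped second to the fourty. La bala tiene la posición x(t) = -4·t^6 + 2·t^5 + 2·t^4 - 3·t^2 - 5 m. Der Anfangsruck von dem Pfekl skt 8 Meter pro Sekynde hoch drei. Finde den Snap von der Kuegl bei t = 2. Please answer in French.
Nous devons dériver notre équation de la position x(t) = -4·t^6 + 2·t^5 + 2·t^4 - 3·t^2 - 5 4 fois. En prenant d/dt de x(t), nous trouvons v(t) = -24·t^5 + 10·t^4 + 8·t^3 - 6·t. En prenant d/dt de v(t), nous trouvons a(t) = -120·t^4 + 40·t^3 + 24·t^2 - 6. En prenant d/dt de a(t), nous trouvons j(t) = -480·t^3 + 120·t^2 + 48·t. En dérivant le jerk, nous obtenons le snap: s(t) = -1440·t^2 + 240·t + 48. De l'équation du snap s(t) = -1440·t^2 + 240·t + 48, nous substituons t = 2 pour obtenir s = -5232.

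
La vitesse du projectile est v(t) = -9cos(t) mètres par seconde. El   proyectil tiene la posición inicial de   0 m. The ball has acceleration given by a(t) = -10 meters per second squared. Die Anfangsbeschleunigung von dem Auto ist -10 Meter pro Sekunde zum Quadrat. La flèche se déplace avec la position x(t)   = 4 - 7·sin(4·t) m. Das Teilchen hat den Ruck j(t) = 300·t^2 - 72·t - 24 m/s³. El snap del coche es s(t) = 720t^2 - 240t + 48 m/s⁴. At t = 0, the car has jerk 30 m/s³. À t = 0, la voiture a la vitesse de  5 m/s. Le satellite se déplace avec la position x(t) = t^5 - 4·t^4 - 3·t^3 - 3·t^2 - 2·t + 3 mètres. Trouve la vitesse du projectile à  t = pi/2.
En utilisant v(t) = -9·cos(t) et en substituant t = pi/2, nous trouvons v = 0.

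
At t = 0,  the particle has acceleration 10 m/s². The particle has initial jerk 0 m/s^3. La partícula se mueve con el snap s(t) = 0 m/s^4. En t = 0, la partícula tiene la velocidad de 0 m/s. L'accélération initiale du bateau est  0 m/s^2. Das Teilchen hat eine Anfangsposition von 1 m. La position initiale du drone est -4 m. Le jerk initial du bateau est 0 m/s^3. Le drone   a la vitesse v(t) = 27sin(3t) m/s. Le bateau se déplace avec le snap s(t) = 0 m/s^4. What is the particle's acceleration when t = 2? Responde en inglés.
Starting from snap s(t) = 0, we take 2 integrals. The integral of snap is jerk. Using j(0) = 0, we get j(t) = 0. Finding the integral of j(t) and using a(0) = 10: a(t) = 10. We have acceleration a(t) = 10. Substituting t = 2: a(2) = 10.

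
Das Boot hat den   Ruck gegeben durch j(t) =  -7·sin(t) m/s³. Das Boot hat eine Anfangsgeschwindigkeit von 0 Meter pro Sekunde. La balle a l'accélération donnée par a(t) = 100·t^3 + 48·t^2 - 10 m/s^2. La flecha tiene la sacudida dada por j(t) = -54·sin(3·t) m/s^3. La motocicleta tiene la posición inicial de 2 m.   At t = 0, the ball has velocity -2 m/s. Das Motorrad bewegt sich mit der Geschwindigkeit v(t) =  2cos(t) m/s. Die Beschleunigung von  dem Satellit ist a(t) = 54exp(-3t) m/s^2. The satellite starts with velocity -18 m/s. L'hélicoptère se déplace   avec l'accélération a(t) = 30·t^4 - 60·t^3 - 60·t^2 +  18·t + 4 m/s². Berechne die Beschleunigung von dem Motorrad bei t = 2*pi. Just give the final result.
Die Beschleunigung bei t = 2*pi ist a = 0.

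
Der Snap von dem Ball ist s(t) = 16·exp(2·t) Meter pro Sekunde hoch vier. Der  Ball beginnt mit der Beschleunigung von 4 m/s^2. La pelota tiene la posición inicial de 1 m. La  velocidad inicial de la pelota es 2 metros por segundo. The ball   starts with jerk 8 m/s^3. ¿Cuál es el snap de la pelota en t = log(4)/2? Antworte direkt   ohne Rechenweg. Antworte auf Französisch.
s(log(4)/2) = 64.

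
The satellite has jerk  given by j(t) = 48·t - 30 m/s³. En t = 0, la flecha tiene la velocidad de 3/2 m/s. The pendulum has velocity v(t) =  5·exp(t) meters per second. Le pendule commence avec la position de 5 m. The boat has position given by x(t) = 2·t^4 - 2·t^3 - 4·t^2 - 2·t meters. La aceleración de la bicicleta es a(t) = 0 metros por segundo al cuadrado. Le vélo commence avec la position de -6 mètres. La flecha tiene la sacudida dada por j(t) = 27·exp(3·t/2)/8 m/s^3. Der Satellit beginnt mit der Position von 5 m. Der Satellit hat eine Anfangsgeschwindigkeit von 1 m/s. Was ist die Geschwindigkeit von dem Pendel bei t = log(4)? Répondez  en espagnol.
Usando v(t) = 5·exp(t) y sustituyendo t = log(4), encontramos v = 20.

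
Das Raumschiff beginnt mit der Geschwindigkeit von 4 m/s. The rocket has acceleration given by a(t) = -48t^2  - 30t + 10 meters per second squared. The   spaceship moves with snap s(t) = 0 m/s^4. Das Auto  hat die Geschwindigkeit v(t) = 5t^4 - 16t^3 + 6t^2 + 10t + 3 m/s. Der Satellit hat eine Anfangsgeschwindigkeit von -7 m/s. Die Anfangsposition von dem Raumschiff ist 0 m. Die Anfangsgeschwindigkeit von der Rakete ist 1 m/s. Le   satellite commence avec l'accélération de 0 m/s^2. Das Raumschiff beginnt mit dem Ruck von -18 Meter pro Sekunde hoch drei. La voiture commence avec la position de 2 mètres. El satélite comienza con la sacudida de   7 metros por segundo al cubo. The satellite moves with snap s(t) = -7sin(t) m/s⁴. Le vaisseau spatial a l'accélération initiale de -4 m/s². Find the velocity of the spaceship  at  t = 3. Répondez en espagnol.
Partiendo del snap s(t) = 0, tomamos 3 antiderivadas. Integrando el snap y usando la condición inicial j(0) = -18, obtenemos j(t) = -18. La integral de la sacudida es la aceleración. Usando a(0) = -4, obtenemos a(t) = -18·t - 4. La integral de la aceleración es la velocidad. Usando v(0) = 4, obtenemos v(t) = -9·t^2 - 4·t + 4. Tenemos la velocidad v(t) = -9·t^2 - 4·t + 4. Sustituyendo t = 3: v(3) = -89.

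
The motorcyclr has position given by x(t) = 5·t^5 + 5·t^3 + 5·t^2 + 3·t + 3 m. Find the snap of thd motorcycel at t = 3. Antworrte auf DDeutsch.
Ausgehend von der Position x(t) = 5·t^5 + 5·t^3 + 5·t^2 + 3·t + 3, nehmen wir 4 Ableitungen. Die Ableitung von der Position ergibt die Geschwindigkeit: v(t) = 25·t^4 + 15·t^2 + 10·t + 3. Mit d/dt von v(t) finden wir a(t) = 100·t^3 + 30·t + 10. Durch Ableiten von der Beschleunigung erhalten wir den Ruck: j(t) = 300·t^2 + 30. Mit d/dt von j(t) finden wir s(t) = 600·t. Aus der Gleichung für den Snap s(t) = 600·t, setzen wir t = 3 ein und erhalten s = 1800.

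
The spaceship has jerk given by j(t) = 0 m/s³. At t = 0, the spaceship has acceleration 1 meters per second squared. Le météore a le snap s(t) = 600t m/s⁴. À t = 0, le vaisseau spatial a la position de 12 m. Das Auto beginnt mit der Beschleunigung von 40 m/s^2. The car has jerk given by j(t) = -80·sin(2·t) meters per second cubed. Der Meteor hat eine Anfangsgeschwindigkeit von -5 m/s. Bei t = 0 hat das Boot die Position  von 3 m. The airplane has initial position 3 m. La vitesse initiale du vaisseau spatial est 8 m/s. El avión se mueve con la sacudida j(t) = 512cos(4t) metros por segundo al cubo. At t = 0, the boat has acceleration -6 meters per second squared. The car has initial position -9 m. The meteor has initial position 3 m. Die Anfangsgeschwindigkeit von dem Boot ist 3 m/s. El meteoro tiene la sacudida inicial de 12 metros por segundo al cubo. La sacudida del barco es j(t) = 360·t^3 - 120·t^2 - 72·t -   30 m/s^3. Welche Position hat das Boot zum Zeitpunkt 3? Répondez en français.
Nous devons intégrer notre équation du jerk j(t) = 360·t^3 - 120·t^2 - 72·t - 30 3 fois. L'intégrale du jerk est l'accélération. En utilisant a(0) = -6, nous obtenons a(t) = 90·t^4 - 40·t^3 - 36·t^2 - 30·t - 6. L'intégrale de l'accélération est la vitesse. En utilisant v(0) = 3, nous obtenons v(t) = 18·t^5 - 10·t^4 - 12·t^3 - 15·t^2 - 6·t + 3. En prenant ∫v(t)dt et en appliquant x(0) = 3, nous trouvons x(t) = 3·t^6 - 2·t^5 - 3·t^4 - 5·t^3 - 3·t^2 + 3·t + 3. En utilisant x(t) = 3·t^6 - 2·t^5 - 3·t^4 - 5·t^3 - 3·t^2 + 3·t + 3 et en substituant t = 3, nous trouvons x = 1308.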